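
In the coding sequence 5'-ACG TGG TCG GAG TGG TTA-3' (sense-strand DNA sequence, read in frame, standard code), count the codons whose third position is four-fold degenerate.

Codon 1 ACG (Thr): third position 4-fold.
Codon 2 TGG (Trp): third position 1-fold.
Codon 3 TCG (Ser): third position 4-fold.
Codon 4 GAG (Glu): third position 2-fold.
Codon 5 TGG (Trp): third position 1-fold.
Codon 6 TTA (Leu): third position 2-fold.
Four-fold degenerate third positions: 2.

2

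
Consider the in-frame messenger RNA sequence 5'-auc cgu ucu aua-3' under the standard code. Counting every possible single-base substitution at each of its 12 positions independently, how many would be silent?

10

Codon 1 (AUC, Ile): 2 synonymous substitutions.
Codon 2 (CGU, Arg): 3 synonymous substitutions.
Codon 3 (UCU, Ser): 3 synonymous substitutions.
Codon 4 (AUA, Ile): 2 synonymous substitutions.
Total: 2 + 3 + 3 + 2 = 10.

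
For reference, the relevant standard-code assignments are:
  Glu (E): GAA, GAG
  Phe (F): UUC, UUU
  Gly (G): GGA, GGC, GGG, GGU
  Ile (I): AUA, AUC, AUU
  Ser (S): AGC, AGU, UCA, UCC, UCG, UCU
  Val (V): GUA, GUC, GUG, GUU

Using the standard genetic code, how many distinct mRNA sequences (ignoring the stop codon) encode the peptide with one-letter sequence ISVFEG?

1152

Ile: 3 codons.
Ser: 6 codons.
Val: 4 codons.
Phe: 2 codons.
Glu: 2 codons.
Gly: 4 codons.
3 × 6 × 4 × 2 × 2 × 4 = 1152.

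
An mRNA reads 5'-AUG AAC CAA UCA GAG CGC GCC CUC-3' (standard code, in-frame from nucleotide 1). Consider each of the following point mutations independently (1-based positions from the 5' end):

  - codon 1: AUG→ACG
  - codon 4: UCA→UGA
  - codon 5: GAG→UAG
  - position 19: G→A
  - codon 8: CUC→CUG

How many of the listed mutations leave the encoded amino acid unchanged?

Codon 1: AUG (Met) → ACG (Thr) — missense.
Codon 4: UCA (Ser) → UGA (Stop) — nonsense.
Codon 5: GAG (Glu) → UAG (Stop) — nonsense.
Codon 7: GCC (Ala) → ACC (Thr) — missense.
Codon 8: CUC (Leu) → CUG (Leu) — synonymous.
Synonymous: 1 of 5.

1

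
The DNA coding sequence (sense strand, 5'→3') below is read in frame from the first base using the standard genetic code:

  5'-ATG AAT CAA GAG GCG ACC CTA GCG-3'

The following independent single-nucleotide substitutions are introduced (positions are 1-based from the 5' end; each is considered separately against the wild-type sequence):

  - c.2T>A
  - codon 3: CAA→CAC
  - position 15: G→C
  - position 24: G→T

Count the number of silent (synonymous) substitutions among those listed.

2

Codon 1: ATG (Met) → AAG (Lys) — missense.
Codon 3: CAA (Gln) → CAC (His) — missense.
Codon 5: GCG (Ala) → GCC (Ala) — synonymous.
Codon 8: GCG (Ala) → GCT (Ala) — synonymous.
Synonymous: 2 of 4.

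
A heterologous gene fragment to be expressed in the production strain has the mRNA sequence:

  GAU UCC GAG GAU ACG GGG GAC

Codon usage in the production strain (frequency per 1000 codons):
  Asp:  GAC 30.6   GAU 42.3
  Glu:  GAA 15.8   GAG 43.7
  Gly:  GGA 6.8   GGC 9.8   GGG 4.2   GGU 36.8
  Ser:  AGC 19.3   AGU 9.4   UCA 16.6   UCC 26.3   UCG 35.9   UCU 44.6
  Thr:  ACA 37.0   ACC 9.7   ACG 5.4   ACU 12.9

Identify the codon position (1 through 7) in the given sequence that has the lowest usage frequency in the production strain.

Codon 1 GAU (Asp): 42.3 per 1000.
Codon 2 UCC (Ser): 26.3 per 1000.
Codon 3 GAG (Glu): 43.7 per 1000.
Codon 4 GAU (Asp): 42.3 per 1000.
Codon 5 ACG (Thr): 5.4 per 1000.
Codon 6 GGG (Gly): 4.2 per 1000.
Codon 7 GAC (Asp): 30.6 per 1000.
Lowest frequency is 4.2 at codon 6.

6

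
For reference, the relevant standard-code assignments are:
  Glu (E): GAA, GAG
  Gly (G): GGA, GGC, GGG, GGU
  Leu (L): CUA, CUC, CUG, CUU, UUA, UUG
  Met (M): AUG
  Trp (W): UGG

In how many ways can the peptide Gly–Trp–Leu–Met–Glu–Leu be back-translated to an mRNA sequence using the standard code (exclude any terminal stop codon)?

288

Gly: 4 codons.
Trp: 1 codon.
Leu: 6 codons.
Met: 1 codon.
Glu: 2 codons.
Leu: 6 codons.
4 × 1 × 6 × 1 × 2 × 6 = 288.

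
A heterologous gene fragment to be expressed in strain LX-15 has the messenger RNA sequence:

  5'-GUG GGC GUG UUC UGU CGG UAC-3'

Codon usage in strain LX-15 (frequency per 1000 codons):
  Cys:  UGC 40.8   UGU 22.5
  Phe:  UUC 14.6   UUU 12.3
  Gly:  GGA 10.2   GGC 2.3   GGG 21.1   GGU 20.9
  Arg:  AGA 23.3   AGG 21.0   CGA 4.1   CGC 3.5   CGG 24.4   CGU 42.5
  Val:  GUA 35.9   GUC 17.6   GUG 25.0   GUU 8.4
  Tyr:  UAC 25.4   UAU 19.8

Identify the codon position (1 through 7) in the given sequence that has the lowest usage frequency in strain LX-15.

Codon 1 GUG (Val): 25.0 per 1000.
Codon 2 GGC (Gly): 2.3 per 1000.
Codon 3 GUG (Val): 25.0 per 1000.
Codon 4 UUC (Phe): 14.6 per 1000.
Codon 5 UGU (Cys): 22.5 per 1000.
Codon 6 CGG (Arg): 24.4 per 1000.
Codon 7 UAC (Tyr): 25.4 per 1000.
Lowest frequency is 2.3 at codon 2.

2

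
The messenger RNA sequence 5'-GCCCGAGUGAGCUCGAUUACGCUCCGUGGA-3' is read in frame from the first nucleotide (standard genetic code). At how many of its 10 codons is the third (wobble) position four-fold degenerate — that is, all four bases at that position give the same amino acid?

8

Codon 1 GCC (Ala): third position 4-fold.
Codon 2 CGA (Arg): third position 4-fold.
Codon 3 GUG (Val): third position 4-fold.
Codon 4 AGC (Ser): third position 2-fold.
Codon 5 UCG (Ser): third position 4-fold.
Codon 6 AUU (Ile): third position 3-fold.
Codon 7 ACG (Thr): third position 4-fold.
Codon 8 CUC (Leu): third position 4-fold.
Codon 9 CGU (Arg): third position 4-fold.
Codon 10 GGA (Gly): third position 4-fold.
Four-fold degenerate third positions: 8.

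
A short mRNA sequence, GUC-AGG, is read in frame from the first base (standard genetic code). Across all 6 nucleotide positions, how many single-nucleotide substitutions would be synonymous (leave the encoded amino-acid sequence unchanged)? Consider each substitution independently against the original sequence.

Codon 1 (GUC, Val): 3 synonymous substitutions.
Codon 2 (AGG, Arg): 2 synonymous substitutions.
Total: 3 + 2 = 5.

5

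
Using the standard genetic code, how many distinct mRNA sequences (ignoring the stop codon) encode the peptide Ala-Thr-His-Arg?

192

Ala: 4 codons.
Thr: 4 codons.
His: 2 codons.
Arg: 6 codons.
4 × 4 × 2 × 6 = 192.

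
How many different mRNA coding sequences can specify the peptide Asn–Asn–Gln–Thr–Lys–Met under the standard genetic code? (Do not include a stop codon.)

64

Asn: 2 codons.
Asn: 2 codons.
Gln: 2 codons.
Thr: 4 codons.
Lys: 2 codons.
Met: 1 codon.
2 × 2 × 2 × 4 × 2 × 1 = 64.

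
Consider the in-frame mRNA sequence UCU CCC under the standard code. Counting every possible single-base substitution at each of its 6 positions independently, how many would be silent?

6

Codon 1 (UCU, Ser): 3 synonymous substitutions.
Codon 2 (CCC, Pro): 3 synonymous substitutions.
Total: 3 + 3 = 6.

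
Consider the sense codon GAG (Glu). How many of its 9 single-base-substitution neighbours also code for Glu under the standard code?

Position 1: none → 0 synonymous.
Position 2: none → 0 synonymous.
Position 3: GAA → 1 synonymous.
Total: 0 + 0 + 1 = 1.

1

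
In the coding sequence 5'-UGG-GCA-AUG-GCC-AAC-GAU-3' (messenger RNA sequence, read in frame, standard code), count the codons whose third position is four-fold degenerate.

2

Codon 1 UGG (Trp): third position 1-fold.
Codon 2 GCA (Ala): third position 4-fold.
Codon 3 AUG (Met): third position 1-fold.
Codon 4 GCC (Ala): third position 4-fold.
Codon 5 AAC (Asn): third position 2-fold.
Codon 6 GAU (Asp): third position 2-fold.
Four-fold degenerate third positions: 2.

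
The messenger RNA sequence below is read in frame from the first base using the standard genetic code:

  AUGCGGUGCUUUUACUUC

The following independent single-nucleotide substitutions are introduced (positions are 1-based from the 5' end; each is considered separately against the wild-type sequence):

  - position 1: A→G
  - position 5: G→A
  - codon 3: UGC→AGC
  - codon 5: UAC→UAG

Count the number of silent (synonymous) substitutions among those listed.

0

Codon 1: AUG (Met) → GUG (Val) — missense.
Codon 2: CGG (Arg) → CAG (Gln) — missense.
Codon 3: UGC (Cys) → AGC (Ser) — missense.
Codon 5: UAC (Tyr) → UAG (Stop) — nonsense.
Synonymous: 0 of 4.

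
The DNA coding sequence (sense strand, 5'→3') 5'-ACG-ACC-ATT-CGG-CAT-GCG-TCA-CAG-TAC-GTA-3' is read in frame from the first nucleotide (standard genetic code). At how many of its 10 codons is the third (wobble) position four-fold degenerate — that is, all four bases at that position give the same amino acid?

6

Codon 1 ACG (Thr): third position 4-fold.
Codon 2 ACC (Thr): third position 4-fold.
Codon 3 ATT (Ile): third position 3-fold.
Codon 4 CGG (Arg): third position 4-fold.
Codon 5 CAT (His): third position 2-fold.
Codon 6 GCG (Ala): third position 4-fold.
Codon 7 TCA (Ser): third position 4-fold.
Codon 8 CAG (Gln): third position 2-fold.
Codon 9 TAC (Tyr): third position 2-fold.
Codon 10 GTA (Val): third position 4-fold.
Four-fold degenerate third positions: 6.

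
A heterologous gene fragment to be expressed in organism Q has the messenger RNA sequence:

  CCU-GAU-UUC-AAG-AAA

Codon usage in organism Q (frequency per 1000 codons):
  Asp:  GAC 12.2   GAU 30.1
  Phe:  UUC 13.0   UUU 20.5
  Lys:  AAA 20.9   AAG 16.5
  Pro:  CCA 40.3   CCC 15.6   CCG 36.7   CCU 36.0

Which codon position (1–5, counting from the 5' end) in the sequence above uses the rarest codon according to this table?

3

Codon 1 CCU (Pro): 36.0 per 1000.
Codon 2 GAU (Asp): 30.1 per 1000.
Codon 3 UUC (Phe): 13.0 per 1000.
Codon 4 AAG (Lys): 16.5 per 1000.
Codon 5 AAA (Lys): 20.9 per 1000.
Lowest frequency is 13.0 at codon 3.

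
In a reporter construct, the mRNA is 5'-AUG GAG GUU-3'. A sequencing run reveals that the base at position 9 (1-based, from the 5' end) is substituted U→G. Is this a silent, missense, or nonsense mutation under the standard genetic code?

Position 9 falls in codon 3: GUU → Val.
After the substitution the codon is GUG → Val.
Both encode Val, so the change is synonymous.

silent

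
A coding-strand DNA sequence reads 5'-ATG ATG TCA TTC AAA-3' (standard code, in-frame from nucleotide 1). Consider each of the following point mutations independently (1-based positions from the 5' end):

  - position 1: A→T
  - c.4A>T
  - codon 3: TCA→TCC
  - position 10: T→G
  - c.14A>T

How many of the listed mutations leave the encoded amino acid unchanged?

1

Codon 1: ATG (Met) → TTG (Leu) — missense.
Codon 2: ATG (Met) → TTG (Leu) — missense.
Codon 3: TCA (Ser) → TCC (Ser) — synonymous.
Codon 4: TTC (Phe) → GTC (Val) — missense.
Codon 5: AAA (Lys) → ATA (Ile) — missense.
Synonymous: 1 of 5.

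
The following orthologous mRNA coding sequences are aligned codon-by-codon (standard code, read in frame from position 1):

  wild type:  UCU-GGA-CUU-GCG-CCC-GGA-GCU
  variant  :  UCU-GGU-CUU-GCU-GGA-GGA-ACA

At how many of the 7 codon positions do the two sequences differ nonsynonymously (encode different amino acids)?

Codon 1: UCU Ser / UCU Ser — identical.
Codon 2: GGA Gly / GGU Gly — synonymous.
Codon 3: CUU Leu / CUU Leu — identical.
Codon 4: GCG Ala / GCU Ala — synonymous.
Codon 5: CCC Pro / GGA Gly — nonsynonymous.
Codon 6: GGA Gly / GGA Gly — identical.
Codon 7: GCU Ala / ACA Thr — nonsynonymous.
Nonsynonymous differences: 2.

2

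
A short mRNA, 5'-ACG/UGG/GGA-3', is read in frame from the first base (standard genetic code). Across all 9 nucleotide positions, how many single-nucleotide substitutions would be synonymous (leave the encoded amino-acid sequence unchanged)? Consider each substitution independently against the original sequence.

6

Codon 1 (ACG, Thr): 3 synonymous substitutions.
Codon 2 (UGG, Trp): 0 synonymous substitutions.
Codon 3 (GGA, Gly): 3 synonymous substitutions.
Total: 3 + 0 + 3 = 6.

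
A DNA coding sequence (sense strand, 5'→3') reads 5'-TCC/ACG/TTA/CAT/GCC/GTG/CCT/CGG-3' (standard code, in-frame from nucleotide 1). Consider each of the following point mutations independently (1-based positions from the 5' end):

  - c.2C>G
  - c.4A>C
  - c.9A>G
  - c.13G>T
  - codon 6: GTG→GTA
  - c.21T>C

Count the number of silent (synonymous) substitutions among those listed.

3

Codon 1: TCC (Ser) → TGC (Cys) — missense.
Codon 2: ACG (Thr) → CCG (Pro) — missense.
Codon 3: TTA (Leu) → TTG (Leu) — synonymous.
Codon 5: GCC (Ala) → TCC (Ser) — missense.
Codon 6: GTG (Val) → GTA (Val) — synonymous.
Codon 7: CCT (Pro) → CCC (Pro) — synonymous.
Synonymous: 3 of 6.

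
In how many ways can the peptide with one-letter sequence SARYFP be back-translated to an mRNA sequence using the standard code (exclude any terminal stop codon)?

Ser: 6 codons.
Ala: 4 codons.
Arg: 6 codons.
Tyr: 2 codons.
Phe: 2 codons.
Pro: 4 codons.
6 × 4 × 6 × 2 × 2 × 4 = 2304.

2304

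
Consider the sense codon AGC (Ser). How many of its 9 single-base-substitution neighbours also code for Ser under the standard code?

Position 1: none → 0 synonymous.
Position 2: none → 0 synonymous.
Position 3: AGT → 1 synonymous.
Total: 0 + 0 + 1 = 1.

1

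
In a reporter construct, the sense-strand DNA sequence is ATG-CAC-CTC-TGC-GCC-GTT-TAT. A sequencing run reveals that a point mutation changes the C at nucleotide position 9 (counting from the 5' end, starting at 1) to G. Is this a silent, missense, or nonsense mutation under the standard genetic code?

Position 9 falls in codon 3: CTC → Leu.
After the substitution the codon is CTG → Leu.
Both encode Leu, so the change is synonymous.

silent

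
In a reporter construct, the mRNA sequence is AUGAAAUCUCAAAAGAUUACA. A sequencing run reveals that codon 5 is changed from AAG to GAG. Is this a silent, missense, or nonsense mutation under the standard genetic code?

Position 13 falls in codon 5: AAG → Lys.
After the substitution the codon is GAG → Glu.
Lys ≠ Glu, so this is a missense mutation.

missense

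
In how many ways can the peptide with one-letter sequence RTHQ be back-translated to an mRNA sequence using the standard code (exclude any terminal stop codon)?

Arg: 6 codons.
Thr: 4 codons.
His: 2 codons.
Gln: 2 codons.
6 × 4 × 2 × 2 = 96.

96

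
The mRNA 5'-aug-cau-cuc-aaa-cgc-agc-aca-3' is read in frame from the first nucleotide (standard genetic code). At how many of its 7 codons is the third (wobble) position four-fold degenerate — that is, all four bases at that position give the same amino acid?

3

Codon 1 AUG (Met): third position 1-fold.
Codon 2 CAU (His): third position 2-fold.
Codon 3 CUC (Leu): third position 4-fold.
Codon 4 AAA (Lys): third position 2-fold.
Codon 5 CGC (Arg): third position 4-fold.
Codon 6 AGC (Ser): third position 2-fold.
Codon 7 ACA (Thr): third position 4-fold.
Four-fold degenerate third positions: 3.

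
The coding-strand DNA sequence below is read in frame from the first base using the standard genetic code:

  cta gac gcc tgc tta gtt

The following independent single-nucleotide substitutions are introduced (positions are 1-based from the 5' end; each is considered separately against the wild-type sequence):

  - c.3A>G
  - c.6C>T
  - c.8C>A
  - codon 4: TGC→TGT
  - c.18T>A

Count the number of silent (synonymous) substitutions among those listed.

4

Codon 1: CTA (Leu) → CTG (Leu) — synonymous.
Codon 2: GAC (Asp) → GAT (Asp) — synonymous.
Codon 3: GCC (Ala) → GAC (Asp) — missense.
Codon 4: TGC (Cys) → TGT (Cys) — synonymous.
Codon 6: GTT (Val) → GTA (Val) — synonymous.
Synonymous: 4 of 5.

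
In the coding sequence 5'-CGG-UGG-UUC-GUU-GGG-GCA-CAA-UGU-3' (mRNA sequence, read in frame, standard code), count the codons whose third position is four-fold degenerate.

4

Codon 1 CGG (Arg): third position 4-fold.
Codon 2 UGG (Trp): third position 1-fold.
Codon 3 UUC (Phe): third position 2-fold.
Codon 4 GUU (Val): third position 4-fold.
Codon 5 GGG (Gly): third position 4-fold.
Codon 6 GCA (Ala): third position 4-fold.
Codon 7 CAA (Gln): third position 2-fold.
Codon 8 UGU (Cys): third position 2-fold.
Four-fold degenerate third positions: 4.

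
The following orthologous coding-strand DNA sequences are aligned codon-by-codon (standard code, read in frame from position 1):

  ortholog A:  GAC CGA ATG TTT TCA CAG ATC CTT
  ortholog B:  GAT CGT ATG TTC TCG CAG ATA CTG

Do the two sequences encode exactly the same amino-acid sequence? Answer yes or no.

yes

Codon 1: GAC Asp / GAT Asp — synonymous.
Codon 2: CGA Arg / CGT Arg — synonymous.
Codon 3: ATG Met / ATG Met — identical.
Codon 4: TTT Phe / TTC Phe — synonymous.
Codon 5: TCA Ser / TCG Ser — synonymous.
Codon 6: CAG Gln / CAG Gln — identical.
Codon 7: ATC Ile / ATA Ile — synonymous.
Codon 8: CTT Leu / CTG Leu — synonymous.
Nonsynonymous differences: 0 → same protein.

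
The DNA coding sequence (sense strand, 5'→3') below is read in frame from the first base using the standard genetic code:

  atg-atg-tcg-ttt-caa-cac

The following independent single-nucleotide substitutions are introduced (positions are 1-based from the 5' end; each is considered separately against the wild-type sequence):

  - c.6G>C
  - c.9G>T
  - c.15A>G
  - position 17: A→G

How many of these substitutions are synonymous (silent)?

2

Codon 2: ATG (Met) → ATC (Ile) — missense.
Codon 3: TCG (Ser) → TCT (Ser) — synonymous.
Codon 5: CAA (Gln) → CAG (Gln) — synonymous.
Codon 6: CAC (His) → CGC (Arg) — missense.
Synonymous: 2 of 4.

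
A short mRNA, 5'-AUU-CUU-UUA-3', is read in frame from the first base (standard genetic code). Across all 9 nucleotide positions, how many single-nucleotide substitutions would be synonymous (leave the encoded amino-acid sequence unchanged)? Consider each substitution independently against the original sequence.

7

Codon 1 (AUU, Ile): 2 synonymous substitutions.
Codon 2 (CUU, Leu): 3 synonymous substitutions.
Codon 3 (UUA, Leu): 2 synonymous substitutions.
Total: 2 + 3 + 2 = 7.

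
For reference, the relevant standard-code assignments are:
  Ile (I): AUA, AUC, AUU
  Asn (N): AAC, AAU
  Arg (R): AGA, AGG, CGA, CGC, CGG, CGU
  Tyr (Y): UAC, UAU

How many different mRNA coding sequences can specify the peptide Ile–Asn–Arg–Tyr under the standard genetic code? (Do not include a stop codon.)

72

Ile: 3 codons.
Asn: 2 codons.
Arg: 6 codons.
Tyr: 2 codons.
3 × 2 × 6 × 2 = 72.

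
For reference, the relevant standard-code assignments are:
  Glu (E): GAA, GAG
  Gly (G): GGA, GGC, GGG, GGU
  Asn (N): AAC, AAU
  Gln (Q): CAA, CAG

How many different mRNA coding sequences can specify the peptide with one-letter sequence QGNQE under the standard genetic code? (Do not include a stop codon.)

Gln: 2 codons.
Gly: 4 codons.
Asn: 2 codons.
Gln: 2 codons.
Glu: 2 codons.
2 × 4 × 2 × 2 × 2 = 64.

64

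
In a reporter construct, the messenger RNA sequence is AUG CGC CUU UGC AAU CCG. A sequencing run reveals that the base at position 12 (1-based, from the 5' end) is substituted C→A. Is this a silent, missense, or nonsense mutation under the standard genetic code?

Position 12 falls in codon 4: UGC → Cys.
After the substitution the codon is UGA → Stop.
The new codon is a stop codon, so this is a nonsense mutation.

nonsense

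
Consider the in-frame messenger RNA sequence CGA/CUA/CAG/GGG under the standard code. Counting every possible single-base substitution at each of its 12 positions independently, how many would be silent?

Codon 1 (CGA, Arg): 4 synonymous substitutions.
Codon 2 (CUA, Leu): 4 synonymous substitutions.
Codon 3 (CAG, Gln): 1 synonymous substitution.
Codon 4 (GGG, Gly): 3 synonymous substitutions.
Total: 4 + 4 + 1 + 3 = 12.

12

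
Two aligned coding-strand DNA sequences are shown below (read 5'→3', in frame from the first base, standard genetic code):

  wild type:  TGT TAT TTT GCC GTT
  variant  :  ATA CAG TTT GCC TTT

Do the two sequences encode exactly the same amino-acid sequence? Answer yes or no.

Codon 1: TGT Cys / ATA Ile — nonsynonymous.
Codon 2: TAT Tyr / CAG Gln — nonsynonymous.
Codon 3: TTT Phe / TTT Phe — identical.
Codon 4: GCC Ala / GCC Ala — identical.
Codon 5: GTT Val / TTT Phe — nonsynonymous.
Nonsynonymous differences: 3 → different protein.

no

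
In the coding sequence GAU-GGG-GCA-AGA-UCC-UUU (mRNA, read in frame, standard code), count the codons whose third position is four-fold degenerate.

Codon 1 GAU (Asp): third position 2-fold.
Codon 2 GGG (Gly): third position 4-fold.
Codon 3 GCA (Ala): third position 4-fold.
Codon 4 AGA (Arg): third position 2-fold.
Codon 5 UCC (Ser): third position 4-fold.
Codon 6 UUU (Phe): third position 2-fold.
Four-fold degenerate third positions: 3.

3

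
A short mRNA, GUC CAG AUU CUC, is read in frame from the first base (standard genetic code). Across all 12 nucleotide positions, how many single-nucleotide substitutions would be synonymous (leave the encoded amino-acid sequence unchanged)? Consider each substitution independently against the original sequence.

9

Codon 1 (GUC, Val): 3 synonymous substitutions.
Codon 2 (CAG, Gln): 1 synonymous substitution.
Codon 3 (AUU, Ile): 2 synonymous substitutions.
Codon 4 (CUC, Leu): 3 synonymous substitutions.
Total: 3 + 1 + 2 + 3 = 9.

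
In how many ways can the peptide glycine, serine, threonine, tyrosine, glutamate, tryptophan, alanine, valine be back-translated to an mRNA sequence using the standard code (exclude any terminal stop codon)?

Gly: 4 codons.
Ser: 6 codons.
Thr: 4 codons.
Tyr: 2 codons.
Glu: 2 codons.
Trp: 1 codon.
Ala: 4 codons.
Val: 4 codons.
4 × 6 × 4 × 2 × 2 × 1 × 4 × 4 = 6144.

6144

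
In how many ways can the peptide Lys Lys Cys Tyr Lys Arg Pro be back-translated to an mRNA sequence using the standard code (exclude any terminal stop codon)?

Lys: 2 codons.
Lys: 2 codons.
Cys: 2 codons.
Tyr: 2 codons.
Lys: 2 codons.
Arg: 6 codons.
Pro: 4 codons.
2 × 2 × 2 × 2 × 2 × 6 × 4 = 768.

768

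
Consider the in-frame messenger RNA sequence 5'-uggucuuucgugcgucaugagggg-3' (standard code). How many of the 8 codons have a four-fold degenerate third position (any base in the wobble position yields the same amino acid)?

Codon 1 UGG (Trp): third position 1-fold.
Codon 2 UCU (Ser): third position 4-fold.
Codon 3 UUC (Phe): third position 2-fold.
Codon 4 GUG (Val): third position 4-fold.
Codon 5 CGU (Arg): third position 4-fold.
Codon 6 CAU (His): third position 2-fold.
Codon 7 GAG (Glu): third position 2-fold.
Codon 8 GGG (Gly): third position 4-fold.
Four-fold degenerate third positions: 4.

4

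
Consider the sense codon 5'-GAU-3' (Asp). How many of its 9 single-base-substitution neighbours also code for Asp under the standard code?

1

Position 1: none → 0 synonymous.
Position 2: none → 0 synonymous.
Position 3: GAC → 1 synonymous.
Total: 0 + 0 + 1 = 1.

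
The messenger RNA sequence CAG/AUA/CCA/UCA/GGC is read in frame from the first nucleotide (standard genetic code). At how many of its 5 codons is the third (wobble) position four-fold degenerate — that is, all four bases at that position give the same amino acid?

Codon 1 CAG (Gln): third position 2-fold.
Codon 2 AUA (Ile): third position 3-fold.
Codon 3 CCA (Pro): third position 4-fold.
Codon 4 UCA (Ser): third position 4-fold.
Codon 5 GGC (Gly): third position 4-fold.
Four-fold degenerate third positions: 3.

3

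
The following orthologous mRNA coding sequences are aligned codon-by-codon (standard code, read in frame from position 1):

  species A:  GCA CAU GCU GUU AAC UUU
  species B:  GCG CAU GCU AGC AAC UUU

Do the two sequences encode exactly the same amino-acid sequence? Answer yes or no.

Codon 1: GCA Ala / GCG Ala — synonymous.
Codon 2: CAU His / CAU His — identical.
Codon 3: GCU Ala / GCU Ala — identical.
Codon 4: GUU Val / AGC Ser — nonsynonymous.
Codon 5: AAC Asn / AAC Asn — identical.
Codon 6: UUU Phe / UUU Phe — identical.
Nonsynonymous differences: 1 → different protein.

no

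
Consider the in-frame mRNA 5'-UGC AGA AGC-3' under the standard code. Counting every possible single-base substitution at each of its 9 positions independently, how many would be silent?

Codon 1 (UGC, Cys): 1 synonymous substitution.
Codon 2 (AGA, Arg): 2 synonymous substitutions.
Codon 3 (AGC, Ser): 1 synonymous substitution.
Total: 1 + 2 + 1 = 4.

4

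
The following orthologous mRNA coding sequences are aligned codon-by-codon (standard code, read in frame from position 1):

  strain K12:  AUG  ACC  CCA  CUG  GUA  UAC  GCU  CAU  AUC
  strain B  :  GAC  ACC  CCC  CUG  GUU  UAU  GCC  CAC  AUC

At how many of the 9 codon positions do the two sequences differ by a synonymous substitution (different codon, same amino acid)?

5

Codon 1: AUG Met / GAC Asp — nonsynonymous.
Codon 2: ACC Thr / ACC Thr — identical.
Codon 3: CCA Pro / CCC Pro — synonymous.
Codon 4: CUG Leu / CUG Leu — identical.
Codon 5: GUA Val / GUU Val — synonymous.
Codon 6: UAC Tyr / UAU Tyr — synonymous.
Codon 7: GCU Ala / GCC Ala — synonymous.
Codon 8: CAU His / CAC His — synonymous.
Codon 9: AUC Ile / AUC Ile — identical.
Synonymous differences: 5.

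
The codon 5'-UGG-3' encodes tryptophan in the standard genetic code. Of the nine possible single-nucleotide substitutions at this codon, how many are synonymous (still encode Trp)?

0

Position 1: none → 0 synonymous.
Position 2: none → 0 synonymous.
Position 3: none → 0 synonymous.
Total: 0 + 0 + 0 = 0.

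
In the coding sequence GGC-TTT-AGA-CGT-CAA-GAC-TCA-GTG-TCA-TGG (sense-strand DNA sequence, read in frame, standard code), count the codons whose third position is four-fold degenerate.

5

Codon 1 GGC (Gly): third position 4-fold.
Codon 2 TTT (Phe): third position 2-fold.
Codon 3 AGA (Arg): third position 2-fold.
Codon 4 CGT (Arg): third position 4-fold.
Codon 5 CAA (Gln): third position 2-fold.
Codon 6 GAC (Asp): third position 2-fold.
Codon 7 TCA (Ser): third position 4-fold.
Codon 8 GTG (Val): third position 4-fold.
Codon 9 TCA (Ser): third position 4-fold.
Codon 10 TGG (Trp): third position 1-fold.
Four-fold degenerate third positions: 5.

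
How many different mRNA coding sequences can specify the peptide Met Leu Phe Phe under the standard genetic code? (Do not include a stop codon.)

Met: 1 codon.
Leu: 6 codons.
Phe: 2 codons.
Phe: 2 codons.
1 × 6 × 2 × 2 = 24.

24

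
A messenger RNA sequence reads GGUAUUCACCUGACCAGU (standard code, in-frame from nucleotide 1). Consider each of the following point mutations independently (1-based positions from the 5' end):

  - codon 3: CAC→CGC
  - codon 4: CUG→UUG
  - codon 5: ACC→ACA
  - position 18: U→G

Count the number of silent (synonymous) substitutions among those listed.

Codon 3: CAC (His) → CGC (Arg) — missense.
Codon 4: CUG (Leu) → UUG (Leu) — synonymous.
Codon 5: ACC (Thr) → ACA (Thr) — synonymous.
Codon 6: AGU (Ser) → AGG (Arg) — missense.
Synonymous: 2 of 4.

2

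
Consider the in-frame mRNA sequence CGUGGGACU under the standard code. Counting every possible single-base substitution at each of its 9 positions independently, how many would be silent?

9

Codon 1 (CGU, Arg): 3 synonymous substitutions.
Codon 2 (GGG, Gly): 3 synonymous substitutions.
Codon 3 (ACU, Thr): 3 synonymous substitutions.
Total: 3 + 3 + 3 = 9.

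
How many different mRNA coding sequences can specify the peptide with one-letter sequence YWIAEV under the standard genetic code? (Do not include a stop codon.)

Tyr: 2 codons.
Trp: 1 codon.
Ile: 3 codons.
Ala: 4 codons.
Glu: 2 codons.
Val: 4 codons.
2 × 1 × 3 × 4 × 2 × 4 = 192.

192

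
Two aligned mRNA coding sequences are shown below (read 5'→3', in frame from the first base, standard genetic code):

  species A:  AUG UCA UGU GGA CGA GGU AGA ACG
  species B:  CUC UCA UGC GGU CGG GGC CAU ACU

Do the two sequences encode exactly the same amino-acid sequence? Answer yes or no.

Codon 1: AUG Met / CUC Leu — nonsynonymous.
Codon 2: UCA Ser / UCA Ser — identical.
Codon 3: UGU Cys / UGC Cys — synonymous.
Codon 4: GGA Gly / GGU Gly — synonymous.
Codon 5: CGA Arg / CGG Arg — synonymous.
Codon 6: GGU Gly / GGC Gly — synonymous.
Codon 7: AGA Arg / CAU His — nonsynonymous.
Codon 8: ACG Thr / ACU Thr — synonymous.
Nonsynonymous differences: 2 → different protein.

no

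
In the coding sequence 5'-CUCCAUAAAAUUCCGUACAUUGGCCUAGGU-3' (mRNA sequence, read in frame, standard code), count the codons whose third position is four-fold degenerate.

Codon 1 CUC (Leu): third position 4-fold.
Codon 2 CAU (His): third position 2-fold.
Codon 3 AAA (Lys): third position 2-fold.
Codon 4 AUU (Ile): third position 3-fold.
Codon 5 CCG (Pro): third position 4-fold.
Codon 6 UAC (Tyr): third position 2-fold.
Codon 7 AUU (Ile): third position 3-fold.
Codon 8 GGC (Gly): third position 4-fold.
Codon 9 CUA (Leu): third position 4-fold.
Codon 10 GGU (Gly): third position 4-fold.
Four-fold degenerate third positions: 5.

5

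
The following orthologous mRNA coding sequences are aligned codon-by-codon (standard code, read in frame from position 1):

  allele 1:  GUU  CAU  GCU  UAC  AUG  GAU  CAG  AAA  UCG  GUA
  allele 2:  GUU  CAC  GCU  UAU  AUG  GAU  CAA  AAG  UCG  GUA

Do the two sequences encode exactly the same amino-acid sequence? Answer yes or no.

yes

Codon 1: GUU Val / GUU Val — identical.
Codon 2: CAU His / CAC His — synonymous.
Codon 3: GCU Ala / GCU Ala — identical.
Codon 4: UAC Tyr / UAU Tyr — synonymous.
Codon 5: AUG Met / AUG Met — identical.
Codon 6: GAU Asp / GAU Asp — identical.
Codon 7: CAG Gln / CAA Gln — synonymous.
Codon 8: AAA Lys / AAG Lys — synonymous.
Codon 9: UCG Ser / UCG Ser — identical.
Codon 10: GUA Val / GUA Val — identical.
Nonsynonymous differences: 0 → same protein.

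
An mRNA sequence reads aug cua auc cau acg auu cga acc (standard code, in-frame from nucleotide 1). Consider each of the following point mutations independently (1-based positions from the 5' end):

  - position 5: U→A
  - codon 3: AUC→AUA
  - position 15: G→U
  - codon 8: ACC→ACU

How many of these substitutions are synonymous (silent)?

3

Codon 2: CUA (Leu) → CAA (Gln) — missense.
Codon 3: AUC (Ile) → AUA (Ile) — synonymous.
Codon 5: ACG (Thr) → ACU (Thr) — synonymous.
Codon 8: ACC (Thr) → ACU (Thr) — synonymous.
Synonymous: 3 of 4.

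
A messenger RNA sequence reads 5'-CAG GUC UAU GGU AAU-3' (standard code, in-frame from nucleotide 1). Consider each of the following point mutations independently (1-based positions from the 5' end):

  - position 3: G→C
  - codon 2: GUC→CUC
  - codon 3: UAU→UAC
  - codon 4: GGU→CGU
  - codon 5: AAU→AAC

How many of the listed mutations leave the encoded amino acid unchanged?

2

Codon 1: CAG (Gln) → CAC (His) — missense.
Codon 2: GUC (Val) → CUC (Leu) — missense.
Codon 3: UAU (Tyr) → UAC (Tyr) — synonymous.
Codon 4: GGU (Gly) → CGU (Arg) — missense.
Codon 5: AAU (Asn) → AAC (Asn) — synonymous.
Synonymous: 2 of 5.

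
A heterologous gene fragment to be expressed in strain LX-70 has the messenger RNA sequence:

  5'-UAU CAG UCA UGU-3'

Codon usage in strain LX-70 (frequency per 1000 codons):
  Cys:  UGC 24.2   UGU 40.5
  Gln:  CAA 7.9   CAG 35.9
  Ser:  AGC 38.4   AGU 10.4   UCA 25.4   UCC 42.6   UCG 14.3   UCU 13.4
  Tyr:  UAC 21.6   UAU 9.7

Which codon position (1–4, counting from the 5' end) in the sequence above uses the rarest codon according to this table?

Codon 1 UAU (Tyr): 9.7 per 1000.
Codon 2 CAG (Gln): 35.9 per 1000.
Codon 3 UCA (Ser): 25.4 per 1000.
Codon 4 UGU (Cys): 40.5 per 1000.
Lowest frequency is 9.7 at codon 1.

1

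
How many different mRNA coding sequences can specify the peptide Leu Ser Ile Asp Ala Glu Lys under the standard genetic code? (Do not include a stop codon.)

Leu: 6 codons.
Ser: 6 codons.
Ile: 3 codons.
Asp: 2 codons.
Ala: 4 codons.
Glu: 2 codons.
Lys: 2 codons.
6 × 6 × 3 × 2 × 4 × 2 × 2 = 3456.

3456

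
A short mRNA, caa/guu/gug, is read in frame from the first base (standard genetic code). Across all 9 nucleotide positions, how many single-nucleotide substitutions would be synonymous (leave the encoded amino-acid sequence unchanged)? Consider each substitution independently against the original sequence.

Codon 1 (CAA, Gln): 1 synonymous substitution.
Codon 2 (GUU, Val): 3 synonymous substitutions.
Codon 3 (GUG, Val): 3 synonymous substitutions.
Total: 1 + 3 + 3 = 7.

7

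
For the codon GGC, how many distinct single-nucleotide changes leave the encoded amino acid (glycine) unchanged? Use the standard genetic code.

3

Position 1: none → 0 synonymous.
Position 2: none → 0 synonymous.
Position 3: GGT, GGA, GGG → 3 synonymous.
Total: 0 + 0 + 3 = 3.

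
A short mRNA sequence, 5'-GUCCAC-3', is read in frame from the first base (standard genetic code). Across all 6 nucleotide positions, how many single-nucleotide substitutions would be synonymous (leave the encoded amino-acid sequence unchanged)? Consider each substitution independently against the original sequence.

4

Codon 1 (GUC, Val): 3 synonymous substitutions.
Codon 2 (CAC, His): 1 synonymous substitution.
Total: 3 + 1 = 4.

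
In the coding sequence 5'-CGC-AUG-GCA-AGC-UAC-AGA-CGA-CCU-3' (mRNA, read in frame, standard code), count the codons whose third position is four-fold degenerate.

4

Codon 1 CGC (Arg): third position 4-fold.
Codon 2 AUG (Met): third position 1-fold.
Codon 3 GCA (Ala): third position 4-fold.
Codon 4 AGC (Ser): third position 2-fold.
Codon 5 UAC (Tyr): third position 2-fold.
Codon 6 AGA (Arg): third position 2-fold.
Codon 7 CGA (Arg): third position 4-fold.
Codon 8 CCU (Pro): third position 4-fold.
Four-fold degenerate third positions: 4.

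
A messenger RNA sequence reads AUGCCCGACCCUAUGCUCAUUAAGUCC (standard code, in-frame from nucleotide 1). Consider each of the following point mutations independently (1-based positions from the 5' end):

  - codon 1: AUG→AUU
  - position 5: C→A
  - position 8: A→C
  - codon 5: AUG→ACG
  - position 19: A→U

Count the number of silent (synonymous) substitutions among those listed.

0

Codon 1: AUG (Met) → AUU (Ile) — missense.
Codon 2: CCC (Pro) → CAC (His) — missense.
Codon 3: GAC (Asp) → GCC (Ala) — missense.
Codon 5: AUG (Met) → ACG (Thr) — missense.
Codon 7: AUU (Ile) → UUU (Phe) — missense.
Synonymous: 0 of 5.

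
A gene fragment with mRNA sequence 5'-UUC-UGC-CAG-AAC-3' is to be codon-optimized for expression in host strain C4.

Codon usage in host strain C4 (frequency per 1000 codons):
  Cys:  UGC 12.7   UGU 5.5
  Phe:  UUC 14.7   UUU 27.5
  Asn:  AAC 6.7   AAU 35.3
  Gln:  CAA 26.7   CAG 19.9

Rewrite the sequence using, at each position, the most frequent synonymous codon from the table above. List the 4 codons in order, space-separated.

UUU UGC CAA AAU

Codon 1 (Phe): best is UUU at 27.5.
Codon 2 (Cys): best is UGC at 12.7.
Codon 3 (Gln): best is CAA at 26.7.
Codon 4 (Asn): best is AAU at 35.3.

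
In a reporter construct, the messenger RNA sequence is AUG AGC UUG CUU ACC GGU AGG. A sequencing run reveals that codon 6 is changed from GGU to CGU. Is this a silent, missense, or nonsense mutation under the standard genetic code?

missense

Position 16 falls in codon 6: GGU → Gly.
After the substitution the codon is CGU → Arg.
Gly ≠ Arg, so this is a missense mutation.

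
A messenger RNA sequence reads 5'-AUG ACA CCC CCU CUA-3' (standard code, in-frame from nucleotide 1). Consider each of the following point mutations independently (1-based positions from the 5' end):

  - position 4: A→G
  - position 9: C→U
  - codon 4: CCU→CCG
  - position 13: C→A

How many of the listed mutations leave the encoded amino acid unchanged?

2

Codon 2: ACA (Thr) → GCA (Ala) — missense.
Codon 3: CCC (Pro) → CCU (Pro) — synonymous.
Codon 4: CCU (Pro) → CCG (Pro) — synonymous.
Codon 5: CUA (Leu) → AUA (Ile) — missense.
Synonymous: 2 of 4.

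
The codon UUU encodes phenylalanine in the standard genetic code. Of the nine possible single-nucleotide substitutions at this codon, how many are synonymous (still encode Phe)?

Position 1: none → 0 synonymous.
Position 2: none → 0 synonymous.
Position 3: UUC → 1 synonymous.
Total: 0 + 0 + 1 = 1.

1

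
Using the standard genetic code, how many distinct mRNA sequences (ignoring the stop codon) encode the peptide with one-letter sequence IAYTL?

576

Ile: 3 codons.
Ala: 4 codons.
Tyr: 2 codons.
Thr: 4 codons.
Leu: 6 codons.
3 × 4 × 2 × 4 × 6 = 576.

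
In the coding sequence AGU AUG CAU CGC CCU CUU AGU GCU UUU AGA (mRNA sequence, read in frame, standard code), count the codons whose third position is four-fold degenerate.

Codon 1 AGU (Ser): third position 2-fold.
Codon 2 AUG (Met): third position 1-fold.
Codon 3 CAU (His): third position 2-fold.
Codon 4 CGC (Arg): third position 4-fold.
Codon 5 CCU (Pro): third position 4-fold.
Codon 6 CUU (Leu): third position 4-fold.
Codon 7 AGU (Ser): third position 2-fold.
Codon 8 GCU (Ala): third position 4-fold.
Codon 9 UUU (Phe): third position 2-fold.
Codon 10 AGA (Arg): third position 2-fold.
Four-fold degenerate third positions: 4.

4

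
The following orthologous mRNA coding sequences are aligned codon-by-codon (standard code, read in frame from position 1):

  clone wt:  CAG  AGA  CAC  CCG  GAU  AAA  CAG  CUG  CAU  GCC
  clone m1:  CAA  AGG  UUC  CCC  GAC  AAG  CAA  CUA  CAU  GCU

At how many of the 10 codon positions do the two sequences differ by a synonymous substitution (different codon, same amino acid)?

Codon 1: CAG Gln / CAA Gln — synonymous.
Codon 2: AGA Arg / AGG Arg — synonymous.
Codon 3: CAC His / UUC Phe — nonsynonymous.
Codon 4: CCG Pro / CCC Pro — synonymous.
Codon 5: GAU Asp / GAC Asp — synonymous.
Codon 6: AAA Lys / AAG Lys — synonymous.
Codon 7: CAG Gln / CAA Gln — synonymous.
Codon 8: CUG Leu / CUA Leu — synonymous.
Codon 9: CAU His / CAU His — identical.
Codon 10: GCC Ala / GCU Ala — synonymous.
Synonymous differences: 8.

8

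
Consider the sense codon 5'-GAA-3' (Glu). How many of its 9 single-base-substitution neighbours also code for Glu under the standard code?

1

Position 1: none → 0 synonymous.
Position 2: none → 0 synonymous.
Position 3: GAG → 1 synonymous.
Total: 0 + 0 + 1 = 1.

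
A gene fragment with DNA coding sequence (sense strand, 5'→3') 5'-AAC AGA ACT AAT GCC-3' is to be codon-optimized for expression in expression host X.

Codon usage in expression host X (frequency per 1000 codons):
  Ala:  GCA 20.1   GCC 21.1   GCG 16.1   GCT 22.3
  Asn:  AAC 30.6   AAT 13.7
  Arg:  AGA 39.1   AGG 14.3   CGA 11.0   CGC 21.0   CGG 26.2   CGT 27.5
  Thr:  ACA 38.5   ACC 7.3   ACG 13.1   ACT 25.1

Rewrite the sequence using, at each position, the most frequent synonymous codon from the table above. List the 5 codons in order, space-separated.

AAC AGA ACA AAC GCT

Codon 1 (Asn): best is AAC at 30.6.
Codon 2 (Arg): best is AGA at 39.1.
Codon 3 (Thr): best is ACA at 38.5.
Codon 4 (Asn): best is AAC at 30.6.
Codon 5 (Ala): best is GCT at 22.3.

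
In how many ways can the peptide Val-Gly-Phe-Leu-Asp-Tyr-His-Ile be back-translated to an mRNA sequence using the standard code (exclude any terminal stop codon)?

Val: 4 codons.
Gly: 4 codons.
Phe: 2 codons.
Leu: 6 codons.
Asp: 2 codons.
Tyr: 2 codons.
His: 2 codons.
Ile: 3 codons.
4 × 4 × 2 × 6 × 2 × 2 × 2 × 3 = 4608.

4608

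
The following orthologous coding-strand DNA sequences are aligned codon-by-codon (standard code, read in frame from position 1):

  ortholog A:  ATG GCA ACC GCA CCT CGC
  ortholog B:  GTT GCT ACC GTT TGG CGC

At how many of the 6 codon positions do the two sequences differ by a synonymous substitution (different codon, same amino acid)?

Codon 1: ATG Met / GTT Val — nonsynonymous.
Codon 2: GCA Ala / GCT Ala — synonymous.
Codon 3: ACC Thr / ACC Thr — identical.
Codon 4: GCA Ala / GTT Val — nonsynonymous.
Codon 5: CCT Pro / TGG Trp — nonsynonymous.
Codon 6: CGC Arg / CGC Arg — identical.
Synonymous differences: 1.

1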